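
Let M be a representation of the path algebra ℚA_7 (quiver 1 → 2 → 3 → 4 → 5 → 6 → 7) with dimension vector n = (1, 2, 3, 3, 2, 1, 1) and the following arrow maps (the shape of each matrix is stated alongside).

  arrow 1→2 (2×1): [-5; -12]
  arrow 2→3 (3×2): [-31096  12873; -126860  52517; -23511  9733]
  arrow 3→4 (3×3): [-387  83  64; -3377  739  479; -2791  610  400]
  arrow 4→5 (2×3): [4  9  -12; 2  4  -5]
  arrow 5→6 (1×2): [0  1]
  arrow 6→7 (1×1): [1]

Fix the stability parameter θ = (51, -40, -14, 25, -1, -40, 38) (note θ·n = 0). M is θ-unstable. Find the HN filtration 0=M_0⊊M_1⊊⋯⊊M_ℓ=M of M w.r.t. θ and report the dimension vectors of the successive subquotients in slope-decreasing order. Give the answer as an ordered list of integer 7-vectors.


Barcode: M ≅ I[1,5], I[2,7], I[3,4]. HN layers by μ_θ (7 steps, strictly decreasing):
  μ^(1)=38; μ^(2)=25; μ^(3)=12; μ^(4)=-1; μ^(5)=-16/3; μ^(6)=-14; μ^(7)=-40

((0, 0, 0, 0, 0, 0, 1); (0, 0, 0, 1, 0, 0, 0); (0, 0, 0, 1, 1, 0, 0); (1, 1, 1, 0, 0, 0, 0); (0, 0, 0, 1, 1, 1, 0); (0, 0, 2, 0, 0, 0, 0); (0, 1, 0, 0, 0, 0, 0))


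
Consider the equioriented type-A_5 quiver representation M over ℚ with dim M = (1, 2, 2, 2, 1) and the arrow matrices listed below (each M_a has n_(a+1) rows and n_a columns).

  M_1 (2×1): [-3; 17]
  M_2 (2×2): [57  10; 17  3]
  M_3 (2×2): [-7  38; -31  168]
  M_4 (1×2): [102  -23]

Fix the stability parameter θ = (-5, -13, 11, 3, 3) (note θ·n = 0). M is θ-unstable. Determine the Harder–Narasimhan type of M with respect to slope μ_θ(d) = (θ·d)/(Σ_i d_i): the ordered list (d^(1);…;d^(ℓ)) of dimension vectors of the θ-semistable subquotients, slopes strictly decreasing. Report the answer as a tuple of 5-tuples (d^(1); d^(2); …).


Interval decomposition of M: I[1,5], I[2,4].
HN type (ℓ=4): μ^(1)=7; μ^(2)=17/3; μ^(3)=-9; μ^(4)=-13

((0, 0, 1, 1, 0); (0, 0, 1, 1, 1); (1, 1, 0, 0, 0); (0, 1, 0, 0, 0))


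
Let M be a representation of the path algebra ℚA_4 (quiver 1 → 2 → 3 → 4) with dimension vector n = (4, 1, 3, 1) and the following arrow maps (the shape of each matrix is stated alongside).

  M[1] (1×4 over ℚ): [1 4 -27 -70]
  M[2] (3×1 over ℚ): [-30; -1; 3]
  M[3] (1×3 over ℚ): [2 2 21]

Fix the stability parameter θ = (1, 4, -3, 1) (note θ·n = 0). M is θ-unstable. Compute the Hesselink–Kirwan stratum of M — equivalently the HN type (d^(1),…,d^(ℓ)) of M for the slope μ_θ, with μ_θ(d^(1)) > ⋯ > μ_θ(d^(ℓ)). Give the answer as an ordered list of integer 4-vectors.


Interval decomposition of M: I[1,1]^3, I[1,4], I[3,3]^2.
HN type (ℓ=3): μ^(1)=1; μ^(2)=2/3; μ^(3)=-3

((3, 0, 0, 1); (1, 1, 1, 0); (0, 0, 2, 0))


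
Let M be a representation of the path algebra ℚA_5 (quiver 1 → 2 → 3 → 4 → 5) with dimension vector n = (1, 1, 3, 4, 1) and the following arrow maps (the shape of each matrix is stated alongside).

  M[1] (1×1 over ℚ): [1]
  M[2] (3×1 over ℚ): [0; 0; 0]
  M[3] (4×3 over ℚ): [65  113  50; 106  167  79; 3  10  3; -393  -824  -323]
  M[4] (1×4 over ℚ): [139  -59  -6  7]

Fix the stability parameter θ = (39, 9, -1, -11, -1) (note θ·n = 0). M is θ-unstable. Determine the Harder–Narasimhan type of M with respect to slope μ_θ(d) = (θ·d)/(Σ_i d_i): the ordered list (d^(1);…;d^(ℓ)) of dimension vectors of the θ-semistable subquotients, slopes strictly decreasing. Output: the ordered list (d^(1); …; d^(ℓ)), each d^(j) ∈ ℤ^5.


Interval decomposition of M: I[1,2], I[3,4]^2, I[3,5], I[4,4].
HN type (ℓ=4): μ^(1)=24; μ^(2)=-1; μ^(3)=-6; μ^(4)=-11

((1, 1, 0, 0, 0); (0, 0, 0, 0, 1); (0, 0, 3, 3, 0); (0, 0, 0, 1, 0))


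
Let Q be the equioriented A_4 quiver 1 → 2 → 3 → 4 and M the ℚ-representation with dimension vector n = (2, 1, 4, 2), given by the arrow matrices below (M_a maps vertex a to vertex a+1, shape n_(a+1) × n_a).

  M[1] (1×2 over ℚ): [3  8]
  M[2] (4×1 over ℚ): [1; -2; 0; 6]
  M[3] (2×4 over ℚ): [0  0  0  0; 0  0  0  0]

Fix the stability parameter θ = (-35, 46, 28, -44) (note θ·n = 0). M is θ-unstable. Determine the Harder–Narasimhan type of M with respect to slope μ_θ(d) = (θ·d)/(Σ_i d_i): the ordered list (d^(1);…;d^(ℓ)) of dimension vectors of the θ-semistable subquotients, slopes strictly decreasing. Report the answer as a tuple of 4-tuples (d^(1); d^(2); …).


Via rank(M_{q-1}∘⋯∘M_p): M ≅ I[1,1], I[1,3], I[3,3]^3, I[4,4]^2.
μ_θ-semistable layers: μ^(1)=37; μ^(2)=28; μ^(3)=-35; μ^(4)=-44

((0, 1, 1, 0); (0, 0, 3, 0); (2, 0, 0, 0); (0, 0, 0, 2))


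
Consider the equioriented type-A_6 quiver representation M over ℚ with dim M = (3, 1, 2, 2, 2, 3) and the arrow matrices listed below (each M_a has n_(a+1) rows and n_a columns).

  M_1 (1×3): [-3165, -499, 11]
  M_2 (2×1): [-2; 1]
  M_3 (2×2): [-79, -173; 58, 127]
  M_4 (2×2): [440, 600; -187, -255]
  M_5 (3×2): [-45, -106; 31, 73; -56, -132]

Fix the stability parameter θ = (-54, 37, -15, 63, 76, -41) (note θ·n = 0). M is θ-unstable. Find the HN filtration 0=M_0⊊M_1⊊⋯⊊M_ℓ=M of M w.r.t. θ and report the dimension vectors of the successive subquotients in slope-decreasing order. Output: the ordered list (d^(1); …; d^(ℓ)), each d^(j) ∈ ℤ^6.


Via rank(M_{q-1}∘⋯∘M_p): M ≅ I[1,1]^2, I[1,4], I[3,6], I[5,6], I[6,6].
μ_θ-semistable layers: μ^(1)=63; μ^(2)=98/3; μ^(3)=35/2; μ^(4)=11; μ^(5)=-15; μ^(6)=-41; μ^(7)=-54

((0, 0, 0, 1, 0, 0); (0, 0, 0, 1, 1, 1); (0, 0, 0, 0, 1, 1); (0, 1, 1, 0, 0, 0); (0, 0, 1, 0, 0, 0); (0, 0, 0, 0, 0, 1); (3, 0, 0, 0, 0, 0))


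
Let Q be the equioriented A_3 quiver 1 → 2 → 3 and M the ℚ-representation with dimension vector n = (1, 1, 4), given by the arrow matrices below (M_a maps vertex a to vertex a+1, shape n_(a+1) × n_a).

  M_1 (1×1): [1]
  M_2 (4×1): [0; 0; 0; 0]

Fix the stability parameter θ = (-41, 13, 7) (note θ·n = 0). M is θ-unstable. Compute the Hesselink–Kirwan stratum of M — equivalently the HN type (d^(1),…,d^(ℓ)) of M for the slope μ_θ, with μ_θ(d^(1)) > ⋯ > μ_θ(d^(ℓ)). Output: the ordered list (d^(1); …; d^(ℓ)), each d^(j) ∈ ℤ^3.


Interval decomposition of M: I[1,2], I[3,3]^4.
HN type (ℓ=3): μ^(1)=13; μ^(2)=7; μ^(3)=-41

((0, 1, 0); (0, 0, 4); (1, 0, 0))


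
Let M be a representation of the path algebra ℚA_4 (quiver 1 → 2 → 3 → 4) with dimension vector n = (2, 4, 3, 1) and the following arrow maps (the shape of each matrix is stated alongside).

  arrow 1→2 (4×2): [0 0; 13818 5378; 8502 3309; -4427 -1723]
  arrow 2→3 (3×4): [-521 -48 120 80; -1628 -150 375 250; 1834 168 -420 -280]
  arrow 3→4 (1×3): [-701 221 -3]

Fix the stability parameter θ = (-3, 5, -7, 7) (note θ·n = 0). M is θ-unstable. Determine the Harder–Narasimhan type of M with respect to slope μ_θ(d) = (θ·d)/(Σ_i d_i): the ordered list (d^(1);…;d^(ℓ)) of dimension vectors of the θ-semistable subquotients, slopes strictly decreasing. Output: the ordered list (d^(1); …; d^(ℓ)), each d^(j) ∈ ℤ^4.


Via rank(M_{q-1}∘⋯∘M_p): M ≅ I[1,2], I[1,4], I[2,2], I[2,3], I[3,3].
μ_θ-semistable layers: μ^(1)=7; μ^(2)=5; μ^(3)=-1; μ^(4)=-3; μ^(5)=-7

((0, 0, 0, 1); (0, 2, 0, 0); (0, 2, 2, 0); (2, 0, 0, 0); (0, 0, 1, 0))


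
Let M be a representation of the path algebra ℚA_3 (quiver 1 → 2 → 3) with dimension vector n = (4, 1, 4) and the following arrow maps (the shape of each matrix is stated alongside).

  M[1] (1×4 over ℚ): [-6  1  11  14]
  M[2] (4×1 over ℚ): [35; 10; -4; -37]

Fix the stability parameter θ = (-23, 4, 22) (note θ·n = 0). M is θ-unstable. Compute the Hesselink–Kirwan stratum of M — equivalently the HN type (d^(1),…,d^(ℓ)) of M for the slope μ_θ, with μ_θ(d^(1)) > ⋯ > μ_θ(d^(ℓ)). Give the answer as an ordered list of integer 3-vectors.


Barcode: M ≅ I[1,1]^3, I[1,3], I[3,3]^3. HN layers by μ_θ (3 steps, strictly decreasing):
  μ^(1)=22; μ^(2)=4; μ^(3)=-23

((0, 0, 4); (0, 1, 0); (4, 0, 0))


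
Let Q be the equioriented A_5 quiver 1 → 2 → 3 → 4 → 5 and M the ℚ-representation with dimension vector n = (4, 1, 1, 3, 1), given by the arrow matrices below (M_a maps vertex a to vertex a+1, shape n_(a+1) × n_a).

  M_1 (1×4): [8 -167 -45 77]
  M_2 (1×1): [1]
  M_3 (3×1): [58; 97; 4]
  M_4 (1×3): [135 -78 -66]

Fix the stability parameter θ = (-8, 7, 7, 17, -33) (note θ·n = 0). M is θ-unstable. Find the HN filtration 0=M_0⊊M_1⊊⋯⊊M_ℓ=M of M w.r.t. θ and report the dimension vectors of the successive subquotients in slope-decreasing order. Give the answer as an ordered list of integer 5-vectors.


Barcode: M ≅ I[1,1]^3, I[1,4], I[4,4], I[4,5]. HN layers by μ_θ (3 steps, strictly decreasing):
  μ^(1)=17; μ^(2)=7; μ^(3)=-8

((0, 0, 0, 2, 0); (0, 1, 1, 0, 0); (4, 0, 0, 1, 1))


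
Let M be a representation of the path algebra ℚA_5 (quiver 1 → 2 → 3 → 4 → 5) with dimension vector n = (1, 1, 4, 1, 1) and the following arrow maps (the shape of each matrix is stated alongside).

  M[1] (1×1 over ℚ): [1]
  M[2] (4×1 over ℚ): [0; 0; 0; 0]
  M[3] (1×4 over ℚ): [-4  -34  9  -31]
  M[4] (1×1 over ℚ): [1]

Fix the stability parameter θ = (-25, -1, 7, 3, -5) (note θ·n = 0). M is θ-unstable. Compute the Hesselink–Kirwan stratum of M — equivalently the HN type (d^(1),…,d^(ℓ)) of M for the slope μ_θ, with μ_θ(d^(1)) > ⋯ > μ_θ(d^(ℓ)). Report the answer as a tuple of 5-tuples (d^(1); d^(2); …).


Via rank(M_{q-1}∘⋯∘M_p): M ≅ I[1,2], I[3,3]^3, I[3,5].
μ_θ-semistable layers: μ^(1)=7; μ^(2)=5/3; μ^(3)=-1; μ^(4)=-25

((0, 0, 3, 0, 0); (0, 0, 1, 1, 1); (0, 1, 0, 0, 0); (1, 0, 0, 0, 0))


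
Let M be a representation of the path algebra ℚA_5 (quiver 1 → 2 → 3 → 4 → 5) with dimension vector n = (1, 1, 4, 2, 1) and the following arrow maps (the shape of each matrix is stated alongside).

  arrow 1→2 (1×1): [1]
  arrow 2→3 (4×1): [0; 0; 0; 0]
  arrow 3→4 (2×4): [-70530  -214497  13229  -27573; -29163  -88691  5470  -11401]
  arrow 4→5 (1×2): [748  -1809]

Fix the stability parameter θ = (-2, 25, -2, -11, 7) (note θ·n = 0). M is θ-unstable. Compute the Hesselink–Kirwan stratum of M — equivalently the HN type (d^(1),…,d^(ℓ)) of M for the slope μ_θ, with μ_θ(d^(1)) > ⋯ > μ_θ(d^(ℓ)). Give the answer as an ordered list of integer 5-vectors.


Barcode: M ≅ I[1,2], I[3,3]^2, I[3,4], I[3,5]. HN layers by μ_θ (4 steps, strictly decreasing):
  μ^(1)=25; μ^(2)=7; μ^(3)=-2; μ^(4)=-13/2

((0, 1, 0, 0, 0); (0, 0, 0, 0, 1); (1, 0, 2, 0, 0); (0, 0, 2, 2, 0))


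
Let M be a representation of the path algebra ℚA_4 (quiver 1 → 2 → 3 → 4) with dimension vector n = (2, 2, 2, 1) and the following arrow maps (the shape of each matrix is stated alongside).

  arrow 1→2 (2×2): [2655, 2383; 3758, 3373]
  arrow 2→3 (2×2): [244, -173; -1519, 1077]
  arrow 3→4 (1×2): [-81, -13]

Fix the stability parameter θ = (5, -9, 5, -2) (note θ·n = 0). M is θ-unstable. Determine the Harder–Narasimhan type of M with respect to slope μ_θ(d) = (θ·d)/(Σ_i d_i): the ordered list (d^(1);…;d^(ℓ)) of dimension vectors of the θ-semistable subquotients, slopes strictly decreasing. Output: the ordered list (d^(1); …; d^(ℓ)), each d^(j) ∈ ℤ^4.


Barcode: M ≅ I[1,3], I[1,4]. HN layers by μ_θ (3 steps, strictly decreasing):
  μ^(1)=5; μ^(2)=3/2; μ^(3)=-2

((0, 0, 1, 0); (0, 0, 1, 1); (2, 2, 0, 0))


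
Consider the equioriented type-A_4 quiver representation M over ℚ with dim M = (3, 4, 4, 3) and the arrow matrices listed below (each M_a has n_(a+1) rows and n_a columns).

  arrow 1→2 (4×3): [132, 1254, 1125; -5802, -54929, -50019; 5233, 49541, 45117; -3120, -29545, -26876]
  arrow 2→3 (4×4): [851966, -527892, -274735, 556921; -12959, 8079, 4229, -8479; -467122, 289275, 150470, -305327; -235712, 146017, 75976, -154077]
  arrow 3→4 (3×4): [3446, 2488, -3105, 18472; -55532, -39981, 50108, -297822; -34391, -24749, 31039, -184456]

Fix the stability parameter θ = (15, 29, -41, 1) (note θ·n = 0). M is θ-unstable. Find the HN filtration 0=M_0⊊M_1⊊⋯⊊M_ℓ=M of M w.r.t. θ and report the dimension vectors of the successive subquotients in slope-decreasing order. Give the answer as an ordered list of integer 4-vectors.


Interval decomposition of M: I[1,4]^3, I[2,2], I[3,3].
HN type (ℓ=3): μ^(1)=29; μ^(2)=1; μ^(3)=-41

((0, 1, 0, 0); (3, 3, 3, 3); (0, 0, 1, 0))


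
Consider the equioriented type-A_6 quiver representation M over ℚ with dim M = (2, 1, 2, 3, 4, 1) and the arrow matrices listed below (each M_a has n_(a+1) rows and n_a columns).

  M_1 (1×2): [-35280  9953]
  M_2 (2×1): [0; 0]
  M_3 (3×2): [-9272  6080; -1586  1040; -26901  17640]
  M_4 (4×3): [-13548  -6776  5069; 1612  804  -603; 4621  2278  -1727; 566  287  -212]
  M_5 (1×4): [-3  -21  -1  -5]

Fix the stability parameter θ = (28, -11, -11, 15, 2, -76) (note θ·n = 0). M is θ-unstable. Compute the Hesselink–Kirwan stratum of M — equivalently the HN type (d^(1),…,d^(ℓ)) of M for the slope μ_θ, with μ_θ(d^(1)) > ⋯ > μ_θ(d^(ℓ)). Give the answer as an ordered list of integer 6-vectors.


Interval decomposition of M: I[1,1], I[1,2], I[3,3], I[3,6], I[4,5]^2, I[5,5].
HN type (ℓ=5): μ^(1)=28; μ^(2)=17/2; μ^(3)=2; μ^(4)=-11; μ^(5)=-35/2

((1, 0, 0, 0, 0, 0); (1, 1, 0, 2, 2, 0); (0, 0, 0, 0, 1, 0); (0, 0, 1, 0, 0, 0); (0, 0, 1, 1, 1, 1))


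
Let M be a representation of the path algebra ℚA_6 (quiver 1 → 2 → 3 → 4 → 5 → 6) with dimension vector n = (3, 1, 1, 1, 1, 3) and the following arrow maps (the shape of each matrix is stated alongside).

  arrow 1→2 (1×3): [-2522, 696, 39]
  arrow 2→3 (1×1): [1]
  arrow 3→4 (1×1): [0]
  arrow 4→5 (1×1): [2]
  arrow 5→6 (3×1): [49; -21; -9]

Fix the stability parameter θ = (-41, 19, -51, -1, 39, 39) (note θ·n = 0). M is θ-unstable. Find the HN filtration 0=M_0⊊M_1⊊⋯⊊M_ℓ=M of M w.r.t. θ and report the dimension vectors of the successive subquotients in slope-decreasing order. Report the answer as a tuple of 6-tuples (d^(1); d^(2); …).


Interval decomposition of M: I[1,1]^2, I[1,3], I[4,6], I[6,6]^2.
HN type (ℓ=4): μ^(1)=39; μ^(2)=-1; μ^(3)=-16; μ^(4)=-41

((0, 0, 0, 0, 1, 3); (0, 0, 0, 1, 0, 0); (0, 1, 1, 0, 0, 0); (3, 0, 0, 0, 0, 0))


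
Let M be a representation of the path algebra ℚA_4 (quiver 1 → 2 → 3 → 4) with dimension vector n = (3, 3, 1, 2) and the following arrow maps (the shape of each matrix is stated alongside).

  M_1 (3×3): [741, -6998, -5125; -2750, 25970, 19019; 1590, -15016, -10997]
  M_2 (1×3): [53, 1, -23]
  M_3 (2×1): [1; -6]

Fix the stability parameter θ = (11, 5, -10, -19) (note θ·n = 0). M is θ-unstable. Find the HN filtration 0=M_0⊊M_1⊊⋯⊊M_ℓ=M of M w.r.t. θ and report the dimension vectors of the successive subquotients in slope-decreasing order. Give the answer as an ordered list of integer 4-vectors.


Interval decomposition of M: I[1,2]^2, I[1,4], I[4,4].
HN type (ℓ=3): μ^(1)=8; μ^(2)=-13/4; μ^(3)=-19

((2, 2, 0, 0); (1, 1, 1, 1); (0, 0, 0, 1))


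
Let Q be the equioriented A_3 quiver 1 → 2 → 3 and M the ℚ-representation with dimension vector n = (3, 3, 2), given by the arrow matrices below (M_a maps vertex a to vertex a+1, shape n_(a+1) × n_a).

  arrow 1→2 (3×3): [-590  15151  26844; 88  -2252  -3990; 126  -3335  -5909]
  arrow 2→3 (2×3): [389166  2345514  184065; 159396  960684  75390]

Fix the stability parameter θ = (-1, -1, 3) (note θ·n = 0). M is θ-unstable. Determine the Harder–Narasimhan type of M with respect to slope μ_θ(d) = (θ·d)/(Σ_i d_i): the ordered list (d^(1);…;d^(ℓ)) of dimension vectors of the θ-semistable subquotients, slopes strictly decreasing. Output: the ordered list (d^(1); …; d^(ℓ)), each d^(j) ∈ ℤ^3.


Via rank(M_{q-1}∘⋯∘M_p): M ≅ I[1,1], I[1,2], I[1,3], I[2,2], I[3,3].
μ_θ-semistable layers: μ^(1)=3; μ^(2)=-1

((0, 0, 2); (3, 3, 0))


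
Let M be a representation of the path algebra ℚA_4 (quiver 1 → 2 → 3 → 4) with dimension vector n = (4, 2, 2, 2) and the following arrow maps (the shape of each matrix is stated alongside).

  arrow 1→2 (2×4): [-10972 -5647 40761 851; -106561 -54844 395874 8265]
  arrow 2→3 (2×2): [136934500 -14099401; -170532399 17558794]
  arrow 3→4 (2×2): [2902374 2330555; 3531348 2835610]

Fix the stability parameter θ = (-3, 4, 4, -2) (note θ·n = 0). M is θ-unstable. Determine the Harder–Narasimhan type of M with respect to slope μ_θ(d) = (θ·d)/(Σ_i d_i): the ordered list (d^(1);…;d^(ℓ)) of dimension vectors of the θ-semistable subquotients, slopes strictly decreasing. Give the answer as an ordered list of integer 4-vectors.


Interval decomposition of M: I[1,1]^2, I[1,3], I[1,4], I[4,4].
HN type (ℓ=4): μ^(1)=4; μ^(2)=2; μ^(3)=-2; μ^(4)=-3

((0, 1, 1, 0); (0, 1, 1, 1); (0, 0, 0, 1); (4, 0, 0, 0))


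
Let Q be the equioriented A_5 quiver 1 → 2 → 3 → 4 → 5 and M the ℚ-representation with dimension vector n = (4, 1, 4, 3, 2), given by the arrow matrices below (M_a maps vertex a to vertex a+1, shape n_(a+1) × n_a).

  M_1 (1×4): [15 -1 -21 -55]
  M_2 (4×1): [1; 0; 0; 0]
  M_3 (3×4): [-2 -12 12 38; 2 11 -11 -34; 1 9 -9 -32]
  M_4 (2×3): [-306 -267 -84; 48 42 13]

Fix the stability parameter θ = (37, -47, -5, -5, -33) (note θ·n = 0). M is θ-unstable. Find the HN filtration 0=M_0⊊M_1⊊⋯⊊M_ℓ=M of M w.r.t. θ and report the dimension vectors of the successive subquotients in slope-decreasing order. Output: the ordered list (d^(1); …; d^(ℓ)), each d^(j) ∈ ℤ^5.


Interval decomposition of M: I[1,1]^3, I[1,5], I[3,3], I[3,4], I[3,5].
HN type (ℓ=4): μ^(1)=37; μ^(2)=-5; μ^(3)=-53/5; μ^(4)=-43/3

((3, 0, 0, 0, 0); (0, 0, 2, 1, 0); (1, 1, 1, 1, 1); (0, 0, 1, 1, 1))


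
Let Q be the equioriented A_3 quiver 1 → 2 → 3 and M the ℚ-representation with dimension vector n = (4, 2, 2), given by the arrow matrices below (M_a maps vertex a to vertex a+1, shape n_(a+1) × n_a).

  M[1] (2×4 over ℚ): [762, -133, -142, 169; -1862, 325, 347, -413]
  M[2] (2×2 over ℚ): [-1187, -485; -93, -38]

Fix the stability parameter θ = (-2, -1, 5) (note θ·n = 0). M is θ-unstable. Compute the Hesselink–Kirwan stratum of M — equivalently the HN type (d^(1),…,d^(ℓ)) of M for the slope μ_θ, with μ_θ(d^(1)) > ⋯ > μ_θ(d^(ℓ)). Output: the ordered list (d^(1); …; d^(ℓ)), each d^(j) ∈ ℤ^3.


Via rank(M_{q-1}∘⋯∘M_p): M ≅ I[1,1]^2, I[1,3]^2.
μ_θ-semistable layers: μ^(1)=5; μ^(2)=-1; μ^(3)=-2

((0, 0, 2); (0, 2, 0); (4, 0, 0))


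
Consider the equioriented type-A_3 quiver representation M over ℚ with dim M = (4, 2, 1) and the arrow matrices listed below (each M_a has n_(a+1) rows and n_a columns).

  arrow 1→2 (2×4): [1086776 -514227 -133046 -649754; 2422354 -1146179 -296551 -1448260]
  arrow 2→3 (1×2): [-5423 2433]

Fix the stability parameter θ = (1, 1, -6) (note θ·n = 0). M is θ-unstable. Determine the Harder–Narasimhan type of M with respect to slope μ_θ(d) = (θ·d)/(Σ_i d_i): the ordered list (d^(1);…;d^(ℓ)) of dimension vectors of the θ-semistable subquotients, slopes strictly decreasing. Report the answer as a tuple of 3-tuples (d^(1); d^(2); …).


Barcode: M ≅ I[1,1]^2, I[1,2], I[1,3]. HN layers by μ_θ (2 steps, strictly decreasing):
  μ^(1)=1; μ^(2)=-4/3

((3, 1, 0); (1, 1, 1))


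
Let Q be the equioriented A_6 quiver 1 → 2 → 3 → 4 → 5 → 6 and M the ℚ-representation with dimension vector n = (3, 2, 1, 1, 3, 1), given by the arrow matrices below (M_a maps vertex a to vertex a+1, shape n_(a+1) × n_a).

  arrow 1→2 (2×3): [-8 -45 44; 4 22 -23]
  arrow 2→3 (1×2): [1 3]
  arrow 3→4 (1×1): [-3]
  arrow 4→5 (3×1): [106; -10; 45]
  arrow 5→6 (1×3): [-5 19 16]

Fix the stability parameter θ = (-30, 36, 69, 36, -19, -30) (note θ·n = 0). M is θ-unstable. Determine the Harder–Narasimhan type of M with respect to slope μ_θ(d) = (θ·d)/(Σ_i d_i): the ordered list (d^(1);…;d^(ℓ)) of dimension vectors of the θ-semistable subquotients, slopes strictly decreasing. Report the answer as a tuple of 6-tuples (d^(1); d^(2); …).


Interval decomposition of M: I[1,1], I[1,2], I[1,5], I[5,5], I[5,6].
HN type (ℓ=5): μ^(1)=36; μ^(2)=61/2; μ^(3)=-19; μ^(4)=-49/2; μ^(5)=-30

((0, 1, 0, 0, 0, 0); (0, 1, 1, 1, 1, 0); (0, 0, 0, 0, 1, 0); (0, 0, 0, 0, 1, 1); (3, 0, 0, 0, 0, 0))


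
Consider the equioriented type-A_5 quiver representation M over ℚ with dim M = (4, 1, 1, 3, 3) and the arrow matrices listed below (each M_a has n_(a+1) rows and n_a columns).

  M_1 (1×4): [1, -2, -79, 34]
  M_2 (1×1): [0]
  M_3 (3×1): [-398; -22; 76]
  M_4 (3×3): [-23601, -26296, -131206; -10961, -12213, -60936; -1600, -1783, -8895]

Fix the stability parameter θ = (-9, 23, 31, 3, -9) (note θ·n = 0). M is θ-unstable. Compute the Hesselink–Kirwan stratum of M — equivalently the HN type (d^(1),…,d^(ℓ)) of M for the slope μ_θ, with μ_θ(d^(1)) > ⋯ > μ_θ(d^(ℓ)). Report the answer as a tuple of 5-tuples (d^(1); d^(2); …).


Barcode: M ≅ I[1,1]^3, I[1,2], I[3,5], I[4,5]^2. HN layers by μ_θ (4 steps, strictly decreasing):
  μ^(1)=23; μ^(2)=25/3; μ^(3)=-3; μ^(4)=-9

((0, 1, 0, 0, 0); (0, 0, 1, 1, 1); (0, 0, 0, 2, 2); (4, 0, 0, 0, 0))


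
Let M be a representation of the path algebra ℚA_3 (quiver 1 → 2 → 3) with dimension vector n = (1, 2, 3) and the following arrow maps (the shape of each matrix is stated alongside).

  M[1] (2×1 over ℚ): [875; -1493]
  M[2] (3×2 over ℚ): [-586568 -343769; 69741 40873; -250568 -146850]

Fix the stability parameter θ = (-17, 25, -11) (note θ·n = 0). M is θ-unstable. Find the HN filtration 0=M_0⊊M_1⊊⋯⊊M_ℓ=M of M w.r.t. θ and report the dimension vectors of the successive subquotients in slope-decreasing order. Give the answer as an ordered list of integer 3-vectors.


Via rank(M_{q-1}∘⋯∘M_p): M ≅ I[1,3], I[2,3], I[3,3].
μ_θ-semistable layers: μ^(1)=7; μ^(2)=-11; μ^(3)=-17

((0, 2, 2); (0, 0, 1); (1, 0, 0))


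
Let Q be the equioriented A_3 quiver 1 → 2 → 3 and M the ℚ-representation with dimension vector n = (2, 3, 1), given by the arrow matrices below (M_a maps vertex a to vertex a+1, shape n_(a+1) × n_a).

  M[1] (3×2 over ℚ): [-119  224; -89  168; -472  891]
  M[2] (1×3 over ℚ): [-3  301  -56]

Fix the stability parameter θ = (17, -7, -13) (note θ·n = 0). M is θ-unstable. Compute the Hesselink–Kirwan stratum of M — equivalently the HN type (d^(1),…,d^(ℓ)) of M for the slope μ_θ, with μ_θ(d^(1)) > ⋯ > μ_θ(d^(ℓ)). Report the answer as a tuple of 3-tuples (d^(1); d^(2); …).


Via rank(M_{q-1}∘⋯∘M_p): M ≅ I[1,2]^2, I[2,3].
μ_θ-semistable layers: μ^(1)=5; μ^(2)=-10

((2, 2, 0); (0, 1, 1))


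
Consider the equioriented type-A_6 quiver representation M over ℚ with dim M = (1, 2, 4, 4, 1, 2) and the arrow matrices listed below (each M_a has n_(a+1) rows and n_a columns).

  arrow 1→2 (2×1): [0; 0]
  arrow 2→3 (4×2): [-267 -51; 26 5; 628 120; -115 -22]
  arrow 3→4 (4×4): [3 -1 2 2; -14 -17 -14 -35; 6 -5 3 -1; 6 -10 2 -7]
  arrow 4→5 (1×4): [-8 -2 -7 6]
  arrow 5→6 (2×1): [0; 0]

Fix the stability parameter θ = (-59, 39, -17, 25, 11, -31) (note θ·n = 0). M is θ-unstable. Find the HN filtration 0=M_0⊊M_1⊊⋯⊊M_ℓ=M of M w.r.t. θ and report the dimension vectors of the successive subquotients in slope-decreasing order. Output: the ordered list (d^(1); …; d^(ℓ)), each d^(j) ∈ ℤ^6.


Interval decomposition of M: I[1,1], I[2,4], I[2,5], I[3,4]^2, I[6,6]^2.
HN type (ℓ=6): μ^(1)=25; μ^(2)=18; μ^(3)=11; μ^(4)=-17; μ^(5)=-31; μ^(6)=-59

((0, 0, 0, 3, 0, 0); (0, 0, 0, 1, 1, 0); (0, 2, 2, 0, 0, 0); (0, 0, 2, 0, 0, 0); (0, 0, 0, 0, 0, 2); (1, 0, 0, 0, 0, 0))


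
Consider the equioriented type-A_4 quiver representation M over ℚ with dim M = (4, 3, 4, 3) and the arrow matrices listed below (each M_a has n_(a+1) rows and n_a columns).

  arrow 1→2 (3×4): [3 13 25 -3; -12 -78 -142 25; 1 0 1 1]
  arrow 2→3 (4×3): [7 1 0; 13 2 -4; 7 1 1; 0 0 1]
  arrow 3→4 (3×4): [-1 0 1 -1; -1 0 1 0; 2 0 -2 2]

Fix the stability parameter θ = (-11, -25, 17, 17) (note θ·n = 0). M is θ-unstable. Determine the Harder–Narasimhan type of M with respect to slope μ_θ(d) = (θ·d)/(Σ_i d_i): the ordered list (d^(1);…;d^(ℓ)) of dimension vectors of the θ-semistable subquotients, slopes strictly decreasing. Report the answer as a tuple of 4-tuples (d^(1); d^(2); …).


Barcode: M ≅ I[1,1], I[1,3]^2, I[1,4], I[3,4], I[4,4]. HN layers by μ_θ (3 steps, strictly decreasing):
  μ^(1)=17; μ^(2)=-11; μ^(3)=-18

((0, 0, 4, 3); (1, 0, 0, 0); (3, 3, 0, 0))


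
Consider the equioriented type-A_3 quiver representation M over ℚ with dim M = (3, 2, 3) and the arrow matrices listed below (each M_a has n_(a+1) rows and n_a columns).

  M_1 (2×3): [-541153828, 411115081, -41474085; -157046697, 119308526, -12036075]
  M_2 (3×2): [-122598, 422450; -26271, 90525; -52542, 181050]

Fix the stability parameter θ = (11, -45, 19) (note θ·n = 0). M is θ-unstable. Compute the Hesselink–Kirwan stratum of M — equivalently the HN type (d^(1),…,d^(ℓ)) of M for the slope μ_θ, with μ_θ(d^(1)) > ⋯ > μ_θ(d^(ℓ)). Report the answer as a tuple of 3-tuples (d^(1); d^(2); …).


Barcode: M ≅ I[1,1], I[1,2], I[1,3], I[3,3]^2. HN layers by μ_θ (3 steps, strictly decreasing):
  μ^(1)=19; μ^(2)=11; μ^(3)=-17

((0, 0, 3); (1, 0, 0); (2, 2, 0))


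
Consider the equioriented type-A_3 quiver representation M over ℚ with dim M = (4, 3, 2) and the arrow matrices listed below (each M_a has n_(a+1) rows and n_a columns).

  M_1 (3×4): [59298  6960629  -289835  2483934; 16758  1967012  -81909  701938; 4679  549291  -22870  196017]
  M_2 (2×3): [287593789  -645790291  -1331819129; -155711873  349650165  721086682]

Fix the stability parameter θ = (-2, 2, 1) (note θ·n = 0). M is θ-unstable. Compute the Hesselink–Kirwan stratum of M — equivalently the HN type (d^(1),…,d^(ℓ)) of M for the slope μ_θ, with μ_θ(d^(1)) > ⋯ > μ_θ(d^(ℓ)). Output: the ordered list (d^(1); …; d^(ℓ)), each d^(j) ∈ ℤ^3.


Via rank(M_{q-1}∘⋯∘M_p): M ≅ I[1,1], I[1,2], I[1,3]^2.
μ_θ-semistable layers: μ^(1)=2; μ^(2)=3/2; μ^(3)=-2

((0, 1, 0); (0, 2, 2); (4, 0, 0))


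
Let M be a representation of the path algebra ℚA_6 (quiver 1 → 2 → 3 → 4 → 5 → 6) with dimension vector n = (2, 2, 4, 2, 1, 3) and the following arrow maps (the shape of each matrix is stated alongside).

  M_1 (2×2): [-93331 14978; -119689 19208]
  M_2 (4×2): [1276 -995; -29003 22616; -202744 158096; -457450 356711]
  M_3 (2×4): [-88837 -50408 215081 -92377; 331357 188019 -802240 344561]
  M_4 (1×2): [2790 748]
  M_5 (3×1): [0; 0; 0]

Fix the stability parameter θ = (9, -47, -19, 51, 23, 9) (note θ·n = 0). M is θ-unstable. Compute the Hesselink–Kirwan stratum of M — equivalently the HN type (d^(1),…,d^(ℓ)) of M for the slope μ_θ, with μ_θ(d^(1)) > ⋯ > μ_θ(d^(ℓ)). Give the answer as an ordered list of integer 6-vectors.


Barcode: M ≅ I[1,3], I[1,4], I[3,3], I[3,5], I[6,6]^3. HN layers by μ_θ (4 steps, strictly decreasing):
  μ^(1)=51; μ^(2)=37; μ^(3)=9; μ^(4)=-19

((0, 0, 0, 1, 0, 0); (0, 0, 0, 1, 1, 0); (0, 0, 0, 0, 0, 3); (2, 2, 4, 0, 0, 0))


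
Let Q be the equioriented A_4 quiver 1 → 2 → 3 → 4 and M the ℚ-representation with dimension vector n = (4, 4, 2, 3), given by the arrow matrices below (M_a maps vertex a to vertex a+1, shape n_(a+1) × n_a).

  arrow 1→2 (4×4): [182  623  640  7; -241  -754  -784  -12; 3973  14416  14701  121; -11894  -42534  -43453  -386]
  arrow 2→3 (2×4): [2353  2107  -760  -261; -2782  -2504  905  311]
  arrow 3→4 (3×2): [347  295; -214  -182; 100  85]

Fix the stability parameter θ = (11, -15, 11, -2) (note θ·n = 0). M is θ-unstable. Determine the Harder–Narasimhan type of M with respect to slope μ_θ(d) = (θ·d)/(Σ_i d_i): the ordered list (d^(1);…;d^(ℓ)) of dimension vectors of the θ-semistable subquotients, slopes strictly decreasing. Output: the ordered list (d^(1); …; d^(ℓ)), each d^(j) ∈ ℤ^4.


Via rank(M_{q-1}∘⋯∘M_p): M ≅ I[1,2]^2, I[1,4]^2, I[4,4].
μ_θ-semistable layers: μ^(1)=9/2; μ^(2)=-2

((0, 0, 2, 2); (4, 4, 0, 1))


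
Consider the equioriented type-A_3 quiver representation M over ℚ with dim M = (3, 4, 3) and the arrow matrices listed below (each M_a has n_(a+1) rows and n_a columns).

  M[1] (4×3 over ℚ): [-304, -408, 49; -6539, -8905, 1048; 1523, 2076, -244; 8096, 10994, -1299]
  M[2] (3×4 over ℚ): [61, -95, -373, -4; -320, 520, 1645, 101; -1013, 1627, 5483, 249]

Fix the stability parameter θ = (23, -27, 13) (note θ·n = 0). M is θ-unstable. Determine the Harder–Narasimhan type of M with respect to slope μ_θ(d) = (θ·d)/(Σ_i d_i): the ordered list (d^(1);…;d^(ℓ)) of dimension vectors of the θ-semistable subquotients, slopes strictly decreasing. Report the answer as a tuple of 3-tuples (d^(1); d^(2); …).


Barcode: M ≅ I[1,3]^3, I[2,2]. HN layers by μ_θ (3 steps, strictly decreasing):
  μ^(1)=13; μ^(2)=-2; μ^(3)=-27

((0, 0, 3); (3, 3, 0); (0, 1, 0))


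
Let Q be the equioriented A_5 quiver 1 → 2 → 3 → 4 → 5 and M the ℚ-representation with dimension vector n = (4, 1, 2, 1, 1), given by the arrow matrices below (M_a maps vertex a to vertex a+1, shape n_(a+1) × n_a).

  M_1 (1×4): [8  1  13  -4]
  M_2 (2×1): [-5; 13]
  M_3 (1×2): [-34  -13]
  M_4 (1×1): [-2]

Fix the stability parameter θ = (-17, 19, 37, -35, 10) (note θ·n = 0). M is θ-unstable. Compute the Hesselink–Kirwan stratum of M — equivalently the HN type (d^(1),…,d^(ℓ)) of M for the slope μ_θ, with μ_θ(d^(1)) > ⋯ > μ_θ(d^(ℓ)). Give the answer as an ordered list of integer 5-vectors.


Via rank(M_{q-1}∘⋯∘M_p): M ≅ I[1,1]^3, I[1,5], I[3,3].
μ_θ-semistable layers: μ^(1)=37; μ^(2)=10; μ^(3)=7; μ^(4)=-17

((0, 0, 1, 0, 0); (0, 0, 0, 0, 1); (0, 1, 1, 1, 0); (4, 0, 0, 0, 0))


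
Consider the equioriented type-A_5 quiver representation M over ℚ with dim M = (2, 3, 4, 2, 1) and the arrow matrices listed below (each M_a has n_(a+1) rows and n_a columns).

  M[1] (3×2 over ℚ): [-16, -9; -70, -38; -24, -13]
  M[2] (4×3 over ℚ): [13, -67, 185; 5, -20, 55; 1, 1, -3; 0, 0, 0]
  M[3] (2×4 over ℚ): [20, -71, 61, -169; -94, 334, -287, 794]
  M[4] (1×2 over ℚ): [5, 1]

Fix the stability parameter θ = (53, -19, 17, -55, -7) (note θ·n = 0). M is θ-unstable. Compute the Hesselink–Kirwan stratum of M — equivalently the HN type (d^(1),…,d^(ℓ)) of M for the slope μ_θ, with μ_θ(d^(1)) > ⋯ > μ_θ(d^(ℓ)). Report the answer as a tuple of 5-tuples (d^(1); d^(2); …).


Via rank(M_{q-1}∘⋯∘M_p): M ≅ I[1,2], I[1,4], I[2,5], I[3,3]^2.
μ_θ-semistable layers: μ^(1)=17; μ^(2)=-1; μ^(3)=-7; μ^(4)=-19

((1, 1, 2, 0, 0); (1, 1, 1, 1, 0); (0, 0, 0, 0, 1); (0, 1, 1, 1, 0))


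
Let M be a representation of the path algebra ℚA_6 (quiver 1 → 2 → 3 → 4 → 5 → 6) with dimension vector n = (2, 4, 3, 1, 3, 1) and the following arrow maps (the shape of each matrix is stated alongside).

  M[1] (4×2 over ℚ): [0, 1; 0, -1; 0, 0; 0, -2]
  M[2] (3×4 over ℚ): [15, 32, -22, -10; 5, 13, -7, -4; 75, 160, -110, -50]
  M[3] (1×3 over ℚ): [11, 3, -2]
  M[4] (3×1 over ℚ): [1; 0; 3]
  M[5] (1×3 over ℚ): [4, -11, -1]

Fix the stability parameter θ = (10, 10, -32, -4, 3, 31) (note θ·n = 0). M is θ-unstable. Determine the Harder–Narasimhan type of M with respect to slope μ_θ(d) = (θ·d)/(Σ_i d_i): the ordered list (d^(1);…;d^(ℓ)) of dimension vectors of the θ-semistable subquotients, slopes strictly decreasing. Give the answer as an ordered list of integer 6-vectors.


Interval decomposition of M: I[1,1], I[1,6], I[2,2]^2, I[2,3], I[3,3], I[5,5]^2.
HN type (ℓ=6): μ^(1)=31; μ^(2)=10; μ^(3)=3; μ^(4)=-4; μ^(5)=-11; μ^(6)=-32

((0, 0, 0, 0, 0, 1); (1, 2, 0, 0, 0, 0); (0, 0, 0, 0, 3, 0); (1, 1, 1, 1, 0, 0); (0, 1, 1, 0, 0, 0); (0, 0, 1, 0, 0, 0))


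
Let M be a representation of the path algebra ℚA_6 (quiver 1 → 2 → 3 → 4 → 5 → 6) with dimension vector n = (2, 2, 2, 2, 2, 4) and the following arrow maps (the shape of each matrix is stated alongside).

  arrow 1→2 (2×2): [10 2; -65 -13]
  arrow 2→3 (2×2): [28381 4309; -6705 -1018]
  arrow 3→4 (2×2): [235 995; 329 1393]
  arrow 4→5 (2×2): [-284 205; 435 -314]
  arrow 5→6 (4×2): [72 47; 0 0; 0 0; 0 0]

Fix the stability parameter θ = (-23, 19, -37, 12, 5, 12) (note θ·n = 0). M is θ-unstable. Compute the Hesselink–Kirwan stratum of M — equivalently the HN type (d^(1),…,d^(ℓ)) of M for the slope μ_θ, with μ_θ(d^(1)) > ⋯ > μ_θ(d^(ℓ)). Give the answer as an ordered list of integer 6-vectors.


Interval decomposition of M: I[1,1], I[1,6], I[2,3], I[4,5], I[6,6]^3.
HN type (ℓ=4): μ^(1)=12; μ^(2)=17/2; μ^(3)=-9; μ^(4)=-23

((0, 0, 0, 0, 0, 4); (0, 0, 0, 2, 2, 0); (0, 2, 2, 0, 0, 0); (2, 0, 0, 0, 0, 0))


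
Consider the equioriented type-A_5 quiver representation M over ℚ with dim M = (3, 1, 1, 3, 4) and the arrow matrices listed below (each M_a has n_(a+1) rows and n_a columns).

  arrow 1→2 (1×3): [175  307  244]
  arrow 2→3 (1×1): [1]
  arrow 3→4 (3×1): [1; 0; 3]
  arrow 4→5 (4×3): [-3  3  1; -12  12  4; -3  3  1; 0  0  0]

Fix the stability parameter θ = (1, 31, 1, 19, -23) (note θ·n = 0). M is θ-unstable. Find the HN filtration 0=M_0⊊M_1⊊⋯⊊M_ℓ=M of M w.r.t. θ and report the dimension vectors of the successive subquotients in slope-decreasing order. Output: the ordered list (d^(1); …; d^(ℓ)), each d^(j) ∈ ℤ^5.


Barcode: M ≅ I[1,1]^2, I[1,4], I[4,4], I[4,5], I[5,5]^3. HN layers by μ_θ (5 steps, strictly decreasing):
  μ^(1)=19; μ^(2)=16; μ^(3)=1; μ^(4)=-2; μ^(5)=-23

((0, 0, 0, 2, 0); (0, 1, 1, 0, 0); (3, 0, 0, 0, 0); (0, 0, 0, 1, 1); (0, 0, 0, 0, 3))


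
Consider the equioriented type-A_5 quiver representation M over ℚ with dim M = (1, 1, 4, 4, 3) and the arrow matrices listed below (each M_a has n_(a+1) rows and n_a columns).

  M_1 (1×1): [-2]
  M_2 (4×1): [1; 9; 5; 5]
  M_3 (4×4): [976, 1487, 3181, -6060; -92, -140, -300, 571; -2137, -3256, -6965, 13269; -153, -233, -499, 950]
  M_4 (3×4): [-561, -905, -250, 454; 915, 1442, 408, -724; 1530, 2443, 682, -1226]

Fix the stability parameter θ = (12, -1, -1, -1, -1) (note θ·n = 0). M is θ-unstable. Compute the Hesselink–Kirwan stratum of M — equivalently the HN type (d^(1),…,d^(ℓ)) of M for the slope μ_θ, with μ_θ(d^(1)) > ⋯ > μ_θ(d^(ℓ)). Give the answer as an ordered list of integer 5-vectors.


Via rank(M_{q-1}∘⋯∘M_p): M ≅ I[1,5], I[3,4]^2, I[3,5], I[5,5].
μ_θ-semistable layers: μ^(1)=8/5; μ^(2)=-1

((1, 1, 1, 1, 1); (0, 0, 3, 3, 2))


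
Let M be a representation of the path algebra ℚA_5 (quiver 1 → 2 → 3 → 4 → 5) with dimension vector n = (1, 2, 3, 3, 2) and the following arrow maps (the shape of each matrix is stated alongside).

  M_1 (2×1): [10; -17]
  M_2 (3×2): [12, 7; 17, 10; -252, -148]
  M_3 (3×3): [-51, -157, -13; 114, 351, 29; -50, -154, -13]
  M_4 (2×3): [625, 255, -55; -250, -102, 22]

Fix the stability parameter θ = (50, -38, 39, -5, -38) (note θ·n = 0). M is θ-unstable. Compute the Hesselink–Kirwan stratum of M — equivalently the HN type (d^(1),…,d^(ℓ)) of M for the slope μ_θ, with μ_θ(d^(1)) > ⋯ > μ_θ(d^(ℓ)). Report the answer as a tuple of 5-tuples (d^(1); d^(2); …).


Via rank(M_{q-1}∘⋯∘M_p): M ≅ I[1,5], I[2,4], I[3,4], I[5,5].
μ_θ-semistable layers: μ^(1)=17; μ^(2)=8/5; μ^(3)=-38

((0, 0, 2, 2, 0); (1, 1, 1, 1, 1); (0, 1, 0, 0, 1))


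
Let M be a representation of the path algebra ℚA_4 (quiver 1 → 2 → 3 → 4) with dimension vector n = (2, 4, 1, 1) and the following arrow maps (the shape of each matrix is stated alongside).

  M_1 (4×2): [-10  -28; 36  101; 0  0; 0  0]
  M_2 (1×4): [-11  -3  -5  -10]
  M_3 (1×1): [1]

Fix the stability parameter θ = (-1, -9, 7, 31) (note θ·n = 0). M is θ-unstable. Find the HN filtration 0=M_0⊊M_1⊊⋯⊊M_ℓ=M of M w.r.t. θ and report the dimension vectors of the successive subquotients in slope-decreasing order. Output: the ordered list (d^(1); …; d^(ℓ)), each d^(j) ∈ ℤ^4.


Barcode: M ≅ I[1,2], I[1,4], I[2,2]^2. HN layers by μ_θ (4 steps, strictly decreasing):
  μ^(1)=31; μ^(2)=7; μ^(3)=-5; μ^(4)=-9

((0, 0, 0, 1); (0, 0, 1, 0); (2, 2, 0, 0); (0, 2, 0, 0))


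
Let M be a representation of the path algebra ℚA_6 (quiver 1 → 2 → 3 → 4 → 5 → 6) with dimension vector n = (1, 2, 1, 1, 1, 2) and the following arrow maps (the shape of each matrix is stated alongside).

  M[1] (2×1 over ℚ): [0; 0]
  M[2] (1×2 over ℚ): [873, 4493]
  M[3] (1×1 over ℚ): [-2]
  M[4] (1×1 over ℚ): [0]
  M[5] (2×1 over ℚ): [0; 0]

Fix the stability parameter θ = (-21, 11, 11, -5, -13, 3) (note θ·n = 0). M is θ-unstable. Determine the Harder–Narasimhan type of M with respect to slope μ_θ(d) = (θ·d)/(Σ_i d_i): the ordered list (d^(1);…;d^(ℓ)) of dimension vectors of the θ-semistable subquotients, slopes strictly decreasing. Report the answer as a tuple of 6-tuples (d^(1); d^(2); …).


Interval decomposition of M: I[1,1], I[2,2], I[2,4], I[5,5], I[6,6]^2.
HN type (ℓ=5): μ^(1)=11; μ^(2)=17/3; μ^(3)=3; μ^(4)=-13; μ^(5)=-21

((0, 1, 0, 0, 0, 0); (0, 1, 1, 1, 0, 0); (0, 0, 0, 0, 0, 2); (0, 0, 0, 0, 1, 0); (1, 0, 0, 0, 0, 0))


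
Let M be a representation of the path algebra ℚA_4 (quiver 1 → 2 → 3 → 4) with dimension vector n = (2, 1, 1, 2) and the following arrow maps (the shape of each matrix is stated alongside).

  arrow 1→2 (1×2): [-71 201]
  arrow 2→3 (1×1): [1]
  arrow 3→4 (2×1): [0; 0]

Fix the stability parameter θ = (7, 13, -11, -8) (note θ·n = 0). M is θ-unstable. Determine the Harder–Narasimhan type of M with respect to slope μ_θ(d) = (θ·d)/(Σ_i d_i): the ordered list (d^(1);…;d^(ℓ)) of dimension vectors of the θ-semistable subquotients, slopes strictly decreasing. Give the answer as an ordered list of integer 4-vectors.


Via rank(M_{q-1}∘⋯∘M_p): M ≅ I[1,1], I[1,3], I[4,4]^2.
μ_θ-semistable layers: μ^(1)=7; μ^(2)=3; μ^(3)=-8

((1, 0, 0, 0); (1, 1, 1, 0); (0, 0, 0, 2))


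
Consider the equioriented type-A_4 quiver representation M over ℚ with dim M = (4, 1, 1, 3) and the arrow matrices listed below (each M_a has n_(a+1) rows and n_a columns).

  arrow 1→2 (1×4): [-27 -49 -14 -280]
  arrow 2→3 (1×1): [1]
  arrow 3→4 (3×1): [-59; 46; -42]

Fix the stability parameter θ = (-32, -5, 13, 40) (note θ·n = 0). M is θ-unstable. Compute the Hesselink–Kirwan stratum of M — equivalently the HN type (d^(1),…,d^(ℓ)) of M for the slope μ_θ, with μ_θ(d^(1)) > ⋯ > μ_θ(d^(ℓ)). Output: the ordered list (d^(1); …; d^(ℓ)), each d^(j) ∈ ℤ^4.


Via rank(M_{q-1}∘⋯∘M_p): M ≅ I[1,1]^3, I[1,4], I[4,4]^2.
μ_θ-semistable layers: μ^(1)=40; μ^(2)=13; μ^(3)=-5; μ^(4)=-32

((0, 0, 0, 3); (0, 0, 1, 0); (0, 1, 0, 0); (4, 0, 0, 0))


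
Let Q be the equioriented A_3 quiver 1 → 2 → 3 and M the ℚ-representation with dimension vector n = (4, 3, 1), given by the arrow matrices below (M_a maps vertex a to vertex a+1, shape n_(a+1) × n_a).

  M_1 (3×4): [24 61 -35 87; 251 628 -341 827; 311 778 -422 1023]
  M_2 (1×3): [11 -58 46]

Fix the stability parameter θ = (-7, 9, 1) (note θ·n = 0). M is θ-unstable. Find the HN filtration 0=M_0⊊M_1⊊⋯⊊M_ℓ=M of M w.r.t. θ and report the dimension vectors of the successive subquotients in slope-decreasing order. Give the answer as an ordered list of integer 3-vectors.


Barcode: M ≅ I[1,1], I[1,2]^2, I[1,3]. HN layers by μ_θ (3 steps, strictly decreasing):
  μ^(1)=9; μ^(2)=5; μ^(3)=-7

((0, 2, 0); (0, 1, 1); (4, 0, 0))


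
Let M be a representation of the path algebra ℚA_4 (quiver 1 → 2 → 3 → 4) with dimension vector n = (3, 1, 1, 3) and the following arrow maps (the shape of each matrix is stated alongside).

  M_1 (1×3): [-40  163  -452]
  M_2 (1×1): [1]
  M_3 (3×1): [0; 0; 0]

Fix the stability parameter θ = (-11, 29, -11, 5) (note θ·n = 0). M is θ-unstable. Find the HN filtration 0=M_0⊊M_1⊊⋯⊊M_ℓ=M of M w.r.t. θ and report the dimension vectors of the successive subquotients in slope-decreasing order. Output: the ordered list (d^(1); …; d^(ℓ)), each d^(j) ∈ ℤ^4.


Interval decomposition of M: I[1,1]^2, I[1,3], I[4,4]^3.
HN type (ℓ=3): μ^(1)=9; μ^(2)=5; μ^(3)=-11

((0, 1, 1, 0); (0, 0, 0, 3); (3, 0, 0, 0))
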